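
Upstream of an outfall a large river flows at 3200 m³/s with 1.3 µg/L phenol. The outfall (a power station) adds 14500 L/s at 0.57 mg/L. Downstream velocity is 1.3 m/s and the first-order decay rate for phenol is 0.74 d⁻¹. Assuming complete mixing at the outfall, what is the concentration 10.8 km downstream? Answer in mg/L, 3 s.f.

0.00360 mg/L

14500 L/s = 14.5 m³/s.
1.3 µg/L = 0.0013 mg/L.
After complete mixing, C₀ = (14.5·0.57 + 3200·0.0013) / 3214 = 0.003865 mg/L.
Travel time t = 1.08e+04 m / 1.3 m/s = 8308 s = 0.09615 d.
C = 0.003865·exp(−0.74·0.09615) = 0.003865·0.9313 = 0.0036 mg/L.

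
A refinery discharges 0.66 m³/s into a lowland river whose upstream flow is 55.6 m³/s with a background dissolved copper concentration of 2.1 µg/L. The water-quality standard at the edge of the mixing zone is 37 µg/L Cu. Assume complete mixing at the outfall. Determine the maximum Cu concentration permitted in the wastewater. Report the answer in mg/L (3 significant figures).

2.1 µg/L = 0.0021 mg/L.
37 µg/L = 0.037 mg/L.
Mass balance: 0.037·56.26 = 0.66·Cₑ + 55.6·0.0021.
Cₑ = (2.082 − 0.1168) / 0.66 = 2.977 mg/L.

2.98 mg/L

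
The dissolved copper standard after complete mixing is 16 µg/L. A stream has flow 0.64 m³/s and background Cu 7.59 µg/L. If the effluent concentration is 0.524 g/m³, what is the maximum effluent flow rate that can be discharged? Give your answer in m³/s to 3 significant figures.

7.59 µg/L = 0.00759 mg/L.
16 µg/L = 0.016 mg/L.
Mass balance at complete mixing: C_std·(Q_w + Q_r) = Q_w·C_e + Q_r·C_b.
Rearranging, Q_w = Q_r·(C_std − C_b)/(C_e − C_std) = 0.64·(0.016 − 0.00759) / (0.524 − 0.016) = 0.0106 m³/s.

0.0106 m³/s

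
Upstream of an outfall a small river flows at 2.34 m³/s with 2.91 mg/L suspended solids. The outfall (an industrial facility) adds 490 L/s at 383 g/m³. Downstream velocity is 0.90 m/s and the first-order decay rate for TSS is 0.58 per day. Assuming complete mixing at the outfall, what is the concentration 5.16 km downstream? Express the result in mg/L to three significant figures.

490 L/s = 0.49 m³/s.
After complete mixing, C₀ = (0.49·383 + 2.34·2.91) / 2.83 = 68.72 mg/L.
Travel time t = 5160 m / 0.90 m/s = 5733 s = 0.06636 d.
C = 68.72·exp(−0.58·0.06636) = 68.72·0.9622 = 66.13 mg/L.

66.1 mg/L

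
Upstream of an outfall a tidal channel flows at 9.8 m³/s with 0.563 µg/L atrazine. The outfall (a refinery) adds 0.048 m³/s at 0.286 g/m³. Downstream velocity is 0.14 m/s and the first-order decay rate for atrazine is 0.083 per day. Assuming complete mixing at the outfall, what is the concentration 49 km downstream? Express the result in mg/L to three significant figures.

0.00140 mg/L

0.563 µg/L = 0.000563 mg/L.
After complete mixing, C₀ = (0.048·0.286 + 9.8·0.000563) / 9.848 = 0.001954 mg/L.
Travel time t = 4.9e+04 m / 0.14 m/s = 3.5e+05 s = 4.051 d.
C = 0.001954·exp(−0.083·4.051) = 0.001954·0.7145 = 0.001396 mg/L.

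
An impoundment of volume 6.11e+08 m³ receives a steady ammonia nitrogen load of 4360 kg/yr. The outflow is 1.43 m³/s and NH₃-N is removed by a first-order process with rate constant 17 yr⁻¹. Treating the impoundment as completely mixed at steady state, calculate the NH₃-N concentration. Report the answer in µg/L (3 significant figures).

Outflow Q = 1.43 m³/s × 3.156e+07 s/yr = 4.513e+07 m³/yr.
Steady-state CSTR mass balance: W = Q·C + k·V·C, so C = W/(Q + kV).
Q + kV = 4.513e+07 + 17·6.11e+08 = 1.043e+10 m³/yr.
C = 4360/1.043e+10 = 4.179e-07 kg/m³ = 0.0004179 mg/L = 0.4179 µg/L.

0.418 µg/L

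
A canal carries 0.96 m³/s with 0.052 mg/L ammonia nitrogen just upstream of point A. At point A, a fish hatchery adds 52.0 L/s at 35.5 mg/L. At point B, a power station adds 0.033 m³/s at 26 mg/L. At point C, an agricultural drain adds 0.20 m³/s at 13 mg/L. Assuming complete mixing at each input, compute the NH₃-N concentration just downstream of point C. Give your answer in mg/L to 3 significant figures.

52.0 L/s = 0.052 m³/s.
After input A: C = (0.96·0.052 + 0.052·35.5) / 1.012 = 1.873 mg/L.
After input B: C = (1.012·1.873 + 0.033·26) / 1.045 = 2.635 mg/L.
After input C: C = (1.045·2.635 + 0.2·13) / 1.245 = 4.3 mg/L.

4.30 mg/L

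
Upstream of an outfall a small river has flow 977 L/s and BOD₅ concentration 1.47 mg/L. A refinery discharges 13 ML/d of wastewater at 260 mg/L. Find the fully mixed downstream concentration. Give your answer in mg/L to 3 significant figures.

13 ML/d = 0.1505 m³/s.
977 L/s = 0.977 m³/s.
Flow-weighted mixing gives C = (0.1505·260 + 0.977·1.47) / (0.1505 + 0.977) = 40.56/1.127 = 35.97 mg/L.

36.0 mg/L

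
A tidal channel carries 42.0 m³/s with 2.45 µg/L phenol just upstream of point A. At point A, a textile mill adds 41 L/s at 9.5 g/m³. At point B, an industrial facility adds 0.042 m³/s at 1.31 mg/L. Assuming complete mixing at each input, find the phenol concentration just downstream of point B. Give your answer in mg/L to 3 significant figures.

0.0130 mg/L

2.45 µg/L = 0.00245 mg/L.
41 L/s = 0.041 m³/s.
After input A: C = (42·0.00245 + 0.041·9.5) / 42.04 = 0.01171 mg/L.
After input B: C = (42.04·0.01171 + 0.042·1.31) / 42.08 = 0.01301 mg/L.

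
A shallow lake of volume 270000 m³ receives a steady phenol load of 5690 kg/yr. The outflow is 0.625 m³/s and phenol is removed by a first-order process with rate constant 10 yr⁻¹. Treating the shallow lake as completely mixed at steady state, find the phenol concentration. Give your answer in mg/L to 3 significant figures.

Outflow Q = 0.625 m³/s × 3.156e+07 s/yr = 1.972e+07 m³/yr.
Steady-state CSTR mass balance: W = Q·C + k·V·C, so C = W/(Q + kV).
Q + kV = 1.972e+07 + 10·270000 = 2.242e+07 m³/yr.
C = 5690/2.242e+07 = 0.0002538 kg/m³ = 0.2538 mg/L.

0.254 mg/L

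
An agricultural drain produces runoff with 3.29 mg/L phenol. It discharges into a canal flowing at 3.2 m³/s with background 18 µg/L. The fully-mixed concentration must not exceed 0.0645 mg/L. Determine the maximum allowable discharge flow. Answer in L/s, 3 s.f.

18 µg/L = 0.018 mg/L.
Mass balance at complete mixing: C_std·(Q_w + Q_r) = Q_w·C_e + Q_r·C_b.
Rearranging, Q_w = Q_r·(C_std − C_b)/(C_e − C_std) = 3.2·(0.0645 − 0.018) / (3.29 − 0.0645) = 0.04613 m³/s.
= 46.13 L/s.

46.1 L/s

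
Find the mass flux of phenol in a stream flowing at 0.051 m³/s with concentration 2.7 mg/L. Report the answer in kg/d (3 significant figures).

Mass flux = Q·C = 0.051 m³/s × 2.7 g/m³ = 0.1377 g/s.
= 0.1377 g/s × 86.4 = 11.9 kg/d.

11.9 kg/d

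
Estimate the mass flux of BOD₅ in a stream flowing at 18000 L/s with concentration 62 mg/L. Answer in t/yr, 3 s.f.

18000 L/s = 18 m³/s.
Mass flux = Q·C = 18 m³/s × 62 g/m³ = 1116 g/s.
= 1116 g/s × 31.56 = 3.522e+04 t/yr.

35200 t/yr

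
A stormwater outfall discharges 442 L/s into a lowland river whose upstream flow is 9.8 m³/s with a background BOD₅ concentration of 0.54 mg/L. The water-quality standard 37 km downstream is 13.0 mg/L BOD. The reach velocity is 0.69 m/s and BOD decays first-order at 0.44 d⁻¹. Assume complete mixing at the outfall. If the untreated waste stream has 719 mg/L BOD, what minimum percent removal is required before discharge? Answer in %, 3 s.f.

442 L/s = 0.442 m³/s.
Travel time to the compliance point: t = 3.7e+04/0.69 = 5.362e+04 s = 0.6206 d; decay factor exp(−0.44·0.6206) = 0.761.
So the concentration just after mixing may be at most 13/0.761 = 17.08 mg/L.
Mass balance: 17.08·10.24 = 0.442·Cₑ + 9.8·0.54.
Cₑ = (175 − 5.292) / 0.442 = 383.9 mg/L.
Required removal = 1 − 383.9/719 = 46.61 %.

46.6 %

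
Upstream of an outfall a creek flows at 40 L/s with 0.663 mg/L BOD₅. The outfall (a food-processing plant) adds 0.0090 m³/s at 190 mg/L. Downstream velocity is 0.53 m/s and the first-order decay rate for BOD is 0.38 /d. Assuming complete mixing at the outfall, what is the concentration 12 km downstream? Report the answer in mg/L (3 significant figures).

40 L/s = 0.04 m³/s.
After complete mixing, C₀ = (0.009·190 + 0.04·0.663) / 0.049 = 35.44 mg/L.
Travel time t = 1.2e+04 m / 0.53 m/s = 2.264e+04 s = 0.2621 d.
C = 35.44·exp(−0.38·0.2621) = 35.44·0.9052 = 32.08 mg/L.

32.1 mg/L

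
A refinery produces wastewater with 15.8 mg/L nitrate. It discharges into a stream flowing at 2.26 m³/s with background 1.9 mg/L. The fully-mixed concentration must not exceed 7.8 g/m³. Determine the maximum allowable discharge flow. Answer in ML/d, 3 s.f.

Mass balance at complete mixing: C_std·(Q_w + Q_r) = Q_w·C_e + Q_r·C_b.
Rearranging, Q_w = Q_r·(C_std − C_b)/(C_e − C_std) = 2.26·(7.8 − 1.9) / (15.8 − 7.8) = 1.667 m³/s.
= 144 ML/d.

144 ML/d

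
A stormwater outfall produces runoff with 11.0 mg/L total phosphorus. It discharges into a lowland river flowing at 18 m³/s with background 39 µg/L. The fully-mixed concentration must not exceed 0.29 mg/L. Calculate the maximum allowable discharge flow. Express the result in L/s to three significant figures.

422 L/s

39 µg/L = 0.039 mg/L.
Mass balance at complete mixing: C_std·(Q_w + Q_r) = Q_w·C_e + Q_r·C_b.
Rearranging, Q_w = Q_r·(C_std − C_b)/(C_e − C_std) = 18·(0.29 − 0.039) / (11 − 0.29) = 0.4218 m³/s.
= 421.8 L/s.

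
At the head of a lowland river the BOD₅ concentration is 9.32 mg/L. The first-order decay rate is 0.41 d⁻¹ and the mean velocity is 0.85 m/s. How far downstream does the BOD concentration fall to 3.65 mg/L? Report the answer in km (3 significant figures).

From C = C₀·e^(−kt), t = ln(C₀/C)/k = ln(9.32/3.65)/0.41 = 0.9374/0.41 = 2.286 d.
Distance = v·t = 0.85 m/s × 1.975e+05 s = 1.679e+05 m = 167.9 km.

168 km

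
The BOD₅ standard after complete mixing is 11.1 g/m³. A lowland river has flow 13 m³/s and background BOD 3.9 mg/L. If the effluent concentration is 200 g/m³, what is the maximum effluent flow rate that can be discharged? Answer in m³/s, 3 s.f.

0.496 m³/s

Mass balance at complete mixing: C_std·(Q_w + Q_r) = Q_w·C_e + Q_r·C_b.
Rearranging, Q_w = Q_r·(C_std − C_b)/(C_e − C_std) = 13·(11.1 − 3.9) / (200 − 11.1) = 0.4955 m³/s.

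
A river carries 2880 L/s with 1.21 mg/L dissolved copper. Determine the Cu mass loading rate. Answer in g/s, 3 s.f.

3.48 g/s

2880 L/s = 2.88 m³/s.
Mass flux = Q·C = 2.88 m³/s × 1.21 g/m³ = 3.485 g/s.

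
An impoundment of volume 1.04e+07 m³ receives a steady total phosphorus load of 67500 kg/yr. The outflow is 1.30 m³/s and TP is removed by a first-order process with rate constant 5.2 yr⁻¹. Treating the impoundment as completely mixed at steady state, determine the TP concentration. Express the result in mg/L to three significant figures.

0.710 mg/L

Outflow Q = 1.30 m³/s × 3.156e+07 s/yr = 4.102e+07 m³/yr.
Steady-state CSTR mass balance: W = Q·C + k·V·C, so C = W/(Q + kV).
Q + kV = 4.102e+07 + 5.2·1.04e+07 = 9.51e+07 m³/yr.
C = 67500/9.51e+07 = 0.0007097 kg/m³ = 0.7097 mg/L.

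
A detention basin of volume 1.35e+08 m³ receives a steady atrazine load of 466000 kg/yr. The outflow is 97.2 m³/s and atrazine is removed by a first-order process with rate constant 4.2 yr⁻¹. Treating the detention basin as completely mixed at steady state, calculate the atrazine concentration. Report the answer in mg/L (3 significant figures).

0.128 mg/L

Outflow Q = 97.2 m³/s × 3.156e+07 s/yr = 3.067e+09 m³/yr.
Steady-state CSTR mass balance: W = Q·C + k·V·C, so C = W/(Q + kV).
Q + kV = 3.067e+09 + 4.2·1.35e+08 = 3.634e+09 m³/yr.
C = 466000/3.634e+09 = 0.0001282 kg/m³ = 0.1282 mg/L.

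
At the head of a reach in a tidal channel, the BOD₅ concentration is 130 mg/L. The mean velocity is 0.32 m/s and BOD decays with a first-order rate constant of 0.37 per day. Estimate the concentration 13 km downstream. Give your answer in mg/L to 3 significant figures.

109 mg/L

Travel time t = 13 km / 0.32 m/s = 1.3e+04/0.32 = 4.062e+04 s = 0.4702 d.
First-order decay: C = 130·exp(−0.37·0.4702) = 130·0.8403 = 109.2 mg/L.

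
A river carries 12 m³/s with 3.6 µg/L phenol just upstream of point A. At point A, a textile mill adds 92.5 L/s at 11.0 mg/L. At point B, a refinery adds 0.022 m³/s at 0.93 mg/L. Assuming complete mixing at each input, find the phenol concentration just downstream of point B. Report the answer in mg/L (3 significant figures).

0.0892 mg/L

3.6 µg/L = 0.0036 mg/L.
92.5 L/s = 0.0925 m³/s.
After input A: C = (12·0.0036 + 0.0925·11) / 12.09 = 0.08772 mg/L.
After input B: C = (12.09·0.08772 + 0.022·0.93) / 12.11 = 0.08925 mg/L.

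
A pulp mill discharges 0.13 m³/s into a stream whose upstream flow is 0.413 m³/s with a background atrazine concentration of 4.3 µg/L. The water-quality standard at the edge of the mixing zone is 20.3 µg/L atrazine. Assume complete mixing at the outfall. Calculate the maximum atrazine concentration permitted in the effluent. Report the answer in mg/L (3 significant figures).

0.0711 mg/L

4.3 µg/L = 0.0043 mg/L.
20.3 µg/L = 0.0203 mg/L.
Mass balance: 0.0203·0.543 = 0.13·Cₑ + 0.413·0.0043.
Cₑ = (0.01102 − 0.001776) / 0.13 = 0.07113 mg/L.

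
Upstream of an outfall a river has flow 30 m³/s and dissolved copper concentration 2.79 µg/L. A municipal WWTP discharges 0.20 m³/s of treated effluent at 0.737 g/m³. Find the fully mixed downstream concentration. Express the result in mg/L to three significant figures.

2.79 µg/L = 0.00279 mg/L.
Flow-weighted mixing gives C = (0.2·0.737 + 30·0.00279) / (0.2 + 30) = 0.2311/30.2 = 0.007652 mg/L.

0.00765 mg/L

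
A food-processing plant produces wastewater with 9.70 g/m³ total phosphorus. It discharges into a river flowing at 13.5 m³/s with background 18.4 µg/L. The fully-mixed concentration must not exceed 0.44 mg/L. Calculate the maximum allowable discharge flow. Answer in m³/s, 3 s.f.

18.4 µg/L = 0.0184 mg/L.
Mass balance at complete mixing: C_std·(Q_w + Q_r) = Q_w·C_e + Q_r·C_b.
Rearranging, Q_w = Q_r·(C_std − C_b)/(C_e − C_std) = 13.5·(0.44 − 0.0184) / (9.7 − 0.44) = 0.6146 m³/s.

0.615 m³/s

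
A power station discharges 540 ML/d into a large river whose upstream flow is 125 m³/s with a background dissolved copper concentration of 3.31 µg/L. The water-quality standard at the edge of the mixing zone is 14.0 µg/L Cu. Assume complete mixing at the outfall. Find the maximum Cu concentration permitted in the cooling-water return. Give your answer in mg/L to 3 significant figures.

0.228 mg/L

540 ML/d = 6.25 m³/s.
3.31 µg/L = 0.00331 mg/L.
14.0 µg/L = 0.014 mg/L.
Mass balance: 0.014·131.2 = 6.25·Cₑ + 125·0.00331.
Cₑ = (1.838 − 0.4138) / 6.25 = 0.2278 mg/L.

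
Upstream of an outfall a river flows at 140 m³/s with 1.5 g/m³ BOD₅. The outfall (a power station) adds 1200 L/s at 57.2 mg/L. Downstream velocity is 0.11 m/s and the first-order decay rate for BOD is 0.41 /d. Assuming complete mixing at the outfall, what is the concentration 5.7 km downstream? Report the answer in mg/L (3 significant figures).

1200 L/s = 1.2 m³/s.
After complete mixing, C₀ = (1.2·57.2 + 140·1.5) / 141.2 = 1.973 mg/L.
Travel time t = 5700 m / 0.11 m/s = 5.182e+04 s = 0.5997 d.
C = 1.973·exp(−0.41·0.5997) = 1.973·0.782 = 1.543 mg/L.

1.54 mg/L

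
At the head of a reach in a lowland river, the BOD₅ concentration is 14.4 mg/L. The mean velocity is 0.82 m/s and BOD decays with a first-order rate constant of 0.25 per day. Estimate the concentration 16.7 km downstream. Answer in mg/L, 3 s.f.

Travel time t = 16.7 km / 0.82 m/s = 1.67e+04/0.82 = 2.037e+04 s = 0.2357 d.
First-order decay: C = 14.4·exp(−0.25·0.2357) = 14.4·0.9428 = 13.58 mg/L.

13.6 mg/L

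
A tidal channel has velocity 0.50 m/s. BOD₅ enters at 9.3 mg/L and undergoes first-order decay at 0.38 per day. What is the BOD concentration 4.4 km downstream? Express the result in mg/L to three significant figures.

8.95 mg/L

Travel time t = 4.4 km / 0.50 m/s = 4400/0.50 = 8800 s = 0.1019 d.
First-order decay: C = 9.3·exp(−0.38·0.1019) = 9.3·0.962 = 8.947 mg/L.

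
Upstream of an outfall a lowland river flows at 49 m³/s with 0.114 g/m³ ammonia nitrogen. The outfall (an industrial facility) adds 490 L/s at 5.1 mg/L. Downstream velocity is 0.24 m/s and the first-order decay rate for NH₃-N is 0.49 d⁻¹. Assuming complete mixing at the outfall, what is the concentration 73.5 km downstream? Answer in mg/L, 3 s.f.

490 L/s = 0.49 m³/s.
After complete mixing, C₀ = (0.49·5.1 + 49·0.114) / 49.49 = 0.1634 mg/L.
Travel time t = 7.35e+04 m / 0.24 m/s = 3.062e+05 s = 3.545 d.
C = 0.1634·exp(−0.49·3.545) = 0.1634·0.1761 = 0.02877 mg/L.

0.0288 mg/L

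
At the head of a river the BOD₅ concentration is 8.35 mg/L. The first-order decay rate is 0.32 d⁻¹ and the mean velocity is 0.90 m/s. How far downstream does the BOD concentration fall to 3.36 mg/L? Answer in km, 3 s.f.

221 km

From C = C₀·e^(−kt), t = ln(C₀/C)/k = ln(8.35/3.36)/0.32 = 0.9103/0.32 = 2.845 d.
Distance = v·t = 0.90 m/s × 2.458e+05 s = 2.212e+05 m = 221.2 km.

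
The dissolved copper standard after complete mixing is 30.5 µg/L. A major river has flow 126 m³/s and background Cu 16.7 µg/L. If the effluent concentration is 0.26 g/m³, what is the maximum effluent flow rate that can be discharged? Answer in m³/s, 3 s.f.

7.58 m³/s

16.7 µg/L = 0.0167 mg/L.
30.5 µg/L = 0.0305 mg/L.
Mass balance at complete mixing: C_std·(Q_w + Q_r) = Q_w·C_e + Q_r·C_b.
Rearranging, Q_w = Q_r·(C_std − C_b)/(C_e − C_std) = 126·(0.0305 − 0.0167) / (0.26 − 0.0305) = 7.576 m³/s.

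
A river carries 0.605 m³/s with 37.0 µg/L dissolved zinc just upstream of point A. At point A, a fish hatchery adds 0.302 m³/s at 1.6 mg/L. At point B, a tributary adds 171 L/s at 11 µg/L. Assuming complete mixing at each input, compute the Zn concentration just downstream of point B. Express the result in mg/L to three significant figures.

37.0 µg/L = 0.037 mg/L.
After input A: C = (0.605·0.037 + 0.302·1.6) / 0.907 = 0.5574 mg/L.
171 L/s = 0.171 m³/s.
11 µg/L = 0.011 mg/L.
After input B: C = (0.907·0.5574 + 0.171·0.011) / 1.078 = 0.4707 mg/L.

0.471 mg/L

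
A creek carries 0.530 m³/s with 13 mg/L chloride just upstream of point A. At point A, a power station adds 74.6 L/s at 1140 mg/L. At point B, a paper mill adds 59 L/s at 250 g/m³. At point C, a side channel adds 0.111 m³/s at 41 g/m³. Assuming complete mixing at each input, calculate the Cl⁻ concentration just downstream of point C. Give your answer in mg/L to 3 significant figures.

74.6 L/s = 0.0746 m³/s.
After input A: C = (0.53·13 + 0.0746·1140) / 0.6046 = 152.1 mg/L.
59 L/s = 0.059 m³/s.
After input B: C = (0.6046·152.1 + 0.059·250) / 0.6636 = 160.8 mg/L.
After input C: C = (0.6636·160.8 + 0.111·41) / 0.7746 = 143.6 mg/L.

144 mg/L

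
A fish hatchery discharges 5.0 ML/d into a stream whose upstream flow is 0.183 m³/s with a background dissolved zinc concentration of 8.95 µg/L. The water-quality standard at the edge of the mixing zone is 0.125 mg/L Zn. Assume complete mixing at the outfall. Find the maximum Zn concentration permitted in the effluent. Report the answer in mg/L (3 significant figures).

5.0 ML/d = 0.05787 m³/s.
8.95 µg/L = 0.00895 mg/L.
Mass balance: 0.125·0.2409 = 0.05787·Cₑ + 0.183·0.00895.
Cₑ = (0.03011 − 0.001638) / 0.05787 = 0.492 mg/L.

0.492 mg/L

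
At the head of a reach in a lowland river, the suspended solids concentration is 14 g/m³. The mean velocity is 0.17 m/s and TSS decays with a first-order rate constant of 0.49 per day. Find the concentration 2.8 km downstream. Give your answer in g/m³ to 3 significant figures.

12.8 g/m³

Travel time t = 2.8 km / 0.17 m/s = 2800/0.17 = 1.647e+04 s = 0.1906 d.
First-order decay: C = 14·exp(−0.49·0.1906) = 14·0.9108 = 12.75 g/m³.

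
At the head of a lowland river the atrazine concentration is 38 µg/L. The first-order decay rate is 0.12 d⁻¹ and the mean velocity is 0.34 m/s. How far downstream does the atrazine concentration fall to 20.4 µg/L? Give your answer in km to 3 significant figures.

From C = C₀·e^(−kt), t = ln(C₀/C)/k = ln(38/20.4)/0.12 = 0.6221/0.12 = 5.184 d.
Distance = v·t = 0.34 m/s × 4.479e+05 s = 1.523e+05 m = 152.3 km.

152 km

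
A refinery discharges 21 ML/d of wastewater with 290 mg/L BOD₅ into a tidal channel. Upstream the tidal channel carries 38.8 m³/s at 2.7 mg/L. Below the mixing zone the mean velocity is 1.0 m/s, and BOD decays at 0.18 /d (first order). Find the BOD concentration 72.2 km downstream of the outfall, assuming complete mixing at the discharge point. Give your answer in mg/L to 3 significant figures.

21 ML/d = 0.2431 m³/s.
After complete mixing, C₀ = (0.2431·290 + 38.8·2.7) / 39.04 = 4.489 mg/L.
Travel time t = 7.22e+04 m / 1.0 m/s = 7.22e+04 s = 0.8356 d.
C = 4.489·exp(−0.18·0.8356) = 4.489·0.8603 = 3.862 mg/L.

3.86 mg/L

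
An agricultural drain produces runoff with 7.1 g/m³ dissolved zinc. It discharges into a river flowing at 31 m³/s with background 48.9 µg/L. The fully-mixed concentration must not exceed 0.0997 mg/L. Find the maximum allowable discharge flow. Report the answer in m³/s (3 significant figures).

0.225 m³/s

48.9 µg/L = 0.0489 mg/L.
Mass balance at complete mixing: C_std·(Q_w + Q_r) = Q_w·C_e + Q_r·C_b.
Rearranging, Q_w = Q_r·(C_std − C_b)/(C_e − C_std) = 31·(0.0997 − 0.0489) / (7.1 − 0.0997) = 0.225 m³/s.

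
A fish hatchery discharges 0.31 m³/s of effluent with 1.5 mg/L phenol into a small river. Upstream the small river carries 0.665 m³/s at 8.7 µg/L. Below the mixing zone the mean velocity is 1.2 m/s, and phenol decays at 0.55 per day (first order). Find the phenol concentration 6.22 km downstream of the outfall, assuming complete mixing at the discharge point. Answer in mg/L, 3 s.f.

0.467 mg/L

8.7 µg/L = 0.0087 mg/L.
After complete mixing, C₀ = (0.31·1.5 + 0.665·0.0087) / 0.975 = 0.4829 mg/L.
Travel time t = 6220 m / 1.2 m/s = 5183 s = 0.05999 d.
C = 0.4829·exp(−0.55·0.05999) = 0.4829·0.9675 = 0.4672 mg/L.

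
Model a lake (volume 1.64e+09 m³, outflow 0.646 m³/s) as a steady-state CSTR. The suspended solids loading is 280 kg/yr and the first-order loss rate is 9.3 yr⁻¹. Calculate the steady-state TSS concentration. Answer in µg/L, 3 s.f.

0.0183 µg/L

Outflow Q = 0.646 m³/s × 3.156e+07 s/yr = 2.039e+07 m³/yr.
Steady-state CSTR mass balance: W = Q·C + k·V·C, so C = W/(Q + kV).
Q + kV = 2.039e+07 + 9.3·1.64e+09 = 1.527e+10 m³/yr.
C = 280/1.527e+10 = 1.833e-08 kg/m³ = 1.833e-05 mg/L = 0.01833 µg/L.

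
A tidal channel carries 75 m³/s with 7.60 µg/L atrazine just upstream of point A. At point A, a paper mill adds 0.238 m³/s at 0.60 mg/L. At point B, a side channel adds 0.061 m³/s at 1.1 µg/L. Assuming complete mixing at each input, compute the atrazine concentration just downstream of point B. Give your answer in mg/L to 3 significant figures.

0.00947 mg/L

7.60 µg/L = 0.0076 mg/L.
After input A: C = (75·0.0076 + 0.238·0.6) / 75.24 = 0.009474 mg/L.
1.1 µg/L = 0.0011 mg/L.
After input B: C = (75.24·0.009474 + 0.061·0.0011) / 75.3 = 0.009467 mg/L.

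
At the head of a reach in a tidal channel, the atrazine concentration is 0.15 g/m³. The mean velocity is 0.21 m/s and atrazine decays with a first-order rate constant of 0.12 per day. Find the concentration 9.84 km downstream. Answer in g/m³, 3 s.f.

Travel time t = 9.84 km / 0.21 m/s = 9840/0.21 = 4.686e+04 s = 0.5423 d.
First-order decay: C = 0.15·exp(−0.12·0.5423) = 0.15·0.937 = 0.1405 g/m³.

0.141 g/m³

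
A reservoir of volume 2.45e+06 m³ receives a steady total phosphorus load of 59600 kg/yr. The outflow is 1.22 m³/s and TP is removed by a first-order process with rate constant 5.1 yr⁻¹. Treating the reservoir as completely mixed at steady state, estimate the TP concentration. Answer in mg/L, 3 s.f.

1.17 mg/L

Outflow Q = 1.22 m³/s × 3.156e+07 s/yr = 3.85e+07 m³/yr.
Steady-state CSTR mass balance: W = Q·C + k·V·C, so C = W/(Q + kV).
Q + kV = 3.85e+07 + 5.1·2.45e+06 = 5.1e+07 m³/yr.
C = 59600/5.1e+07 = 0.001169 kg/m³ = 1.169 mg/L.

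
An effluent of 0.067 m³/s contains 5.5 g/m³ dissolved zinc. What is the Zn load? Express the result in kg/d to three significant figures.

Mass flux = Q·C = 0.067 m³/s × 5.5 g/m³ = 0.3685 g/s.
= 0.3685 g/s × 86.4 = 31.84 kg/d.

31.8 kg/d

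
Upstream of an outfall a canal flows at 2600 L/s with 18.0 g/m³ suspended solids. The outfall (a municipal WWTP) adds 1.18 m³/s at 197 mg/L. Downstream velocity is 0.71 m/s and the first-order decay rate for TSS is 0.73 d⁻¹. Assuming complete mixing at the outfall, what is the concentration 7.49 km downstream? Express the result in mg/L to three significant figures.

67.6 mg/L

2600 L/s = 2.6 m³/s.
After complete mixing, C₀ = (1.18·197 + 2.6·18) / 3.78 = 73.88 mg/L.
Travel time t = 7490 m / 0.71 m/s = 1.055e+04 s = 0.1221 d.
C = 73.88·exp(−0.73·0.1221) = 73.88·0.9147 = 67.58 mg/L.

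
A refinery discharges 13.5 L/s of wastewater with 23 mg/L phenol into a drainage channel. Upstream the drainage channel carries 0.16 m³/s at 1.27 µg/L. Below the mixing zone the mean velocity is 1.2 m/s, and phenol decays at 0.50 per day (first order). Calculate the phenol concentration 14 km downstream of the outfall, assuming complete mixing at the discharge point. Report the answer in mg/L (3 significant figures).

13.5 L/s = 0.0135 m³/s.
1.27 µg/L = 0.00127 mg/L.
After complete mixing, C₀ = (0.0135·23 + 0.16·0.00127) / 0.1735 = 1.791 mg/L.
Travel time t = 1.4e+04 m / 1.2 m/s = 1.167e+04 s = 0.135 d.
C = 1.791·exp(−0.50·0.135) = 1.791·0.9347 = 1.674 mg/L.

1.67 mg/L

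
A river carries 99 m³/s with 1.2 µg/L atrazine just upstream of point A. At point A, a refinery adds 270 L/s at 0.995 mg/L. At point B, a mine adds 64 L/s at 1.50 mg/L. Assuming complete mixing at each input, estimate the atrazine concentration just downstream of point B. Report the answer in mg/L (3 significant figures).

1.2 µg/L = 0.0012 mg/L.
270 L/s = 0.27 m³/s.
After input A: C = (99·0.0012 + 0.27·0.995) / 99.27 = 0.003903 mg/L.
64 L/s = 0.064 m³/s.
After input B: C = (99.27·0.003903 + 0.064·1.5) / 99.33 = 0.004867 mg/L.

0.00487 mg/L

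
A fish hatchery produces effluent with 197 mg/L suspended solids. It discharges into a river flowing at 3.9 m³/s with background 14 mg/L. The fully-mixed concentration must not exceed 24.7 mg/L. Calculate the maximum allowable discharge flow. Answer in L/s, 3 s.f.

242 L/s

Mass balance at complete mixing: C_std·(Q_w + Q_r) = Q_w·C_e + Q_r·C_b.
Rearranging, Q_w = Q_r·(C_std − C_b)/(C_e − C_std) = 3.9·(24.7 − 14) / (197 − 24.7) = 0.2422 m³/s.
= 242.2 L/s.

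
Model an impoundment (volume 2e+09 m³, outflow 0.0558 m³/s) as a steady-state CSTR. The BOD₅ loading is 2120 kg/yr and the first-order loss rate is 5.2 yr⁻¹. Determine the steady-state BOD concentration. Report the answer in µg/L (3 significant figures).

0.204 µg/L

Outflow Q = 0.0558 m³/s × 3.156e+07 s/yr = 1.761e+06 m³/yr.
Steady-state CSTR mass balance: W = Q·C + k·V·C, so C = W/(Q + kV).
Q + kV = 1.761e+06 + 5.2·2e+09 = 1.04e+10 m³/yr.
C = 2120/1.04e+10 = 2.038e-07 kg/m³ = 0.0002038 mg/L = 0.2038 µg/L.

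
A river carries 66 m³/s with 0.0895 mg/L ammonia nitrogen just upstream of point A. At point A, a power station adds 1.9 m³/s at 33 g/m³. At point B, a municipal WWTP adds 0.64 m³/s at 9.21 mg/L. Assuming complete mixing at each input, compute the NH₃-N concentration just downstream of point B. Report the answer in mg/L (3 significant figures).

After input A: C = (66·0.0895 + 1.9·33) / 67.9 = 1.01 mg/L.
After input B: C = (67.9·1.01 + 0.64·9.21) / 68.54 = 1.087 mg/L.

1.09 mg/L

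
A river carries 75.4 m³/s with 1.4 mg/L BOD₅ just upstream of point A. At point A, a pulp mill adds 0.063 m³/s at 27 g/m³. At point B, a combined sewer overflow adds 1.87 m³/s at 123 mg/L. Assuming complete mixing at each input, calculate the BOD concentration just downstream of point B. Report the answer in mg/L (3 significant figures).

After input A: C = (75.4·1.4 + 0.063·27) / 75.46 = 1.421 mg/L.
After input B: C = (75.46·1.421 + 1.87·123) / 77.33 = 4.361 mg/L.

4.36 mg/L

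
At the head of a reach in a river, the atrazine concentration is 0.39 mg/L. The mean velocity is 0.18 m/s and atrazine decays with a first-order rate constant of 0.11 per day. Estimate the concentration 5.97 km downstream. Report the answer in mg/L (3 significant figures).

Travel time t = 5.97 km / 0.18 m/s = 5970/0.18 = 3.317e+04 s = 0.3839 d.
First-order decay: C = 0.39·exp(−0.11·0.3839) = 0.39·0.9587 = 0.3739 mg/L.

0.374 mg/L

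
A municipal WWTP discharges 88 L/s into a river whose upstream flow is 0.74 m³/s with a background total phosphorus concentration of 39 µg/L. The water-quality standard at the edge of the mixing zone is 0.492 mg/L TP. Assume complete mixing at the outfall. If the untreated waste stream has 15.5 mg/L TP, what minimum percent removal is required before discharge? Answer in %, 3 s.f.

88 L/s = 0.088 m³/s.
39 µg/L = 0.039 mg/L.
Mass balance: 0.492·0.828 = 0.088·Cₑ + 0.74·0.039.
Cₑ = (0.4074 − 0.02886) / 0.088 = 4.301 mg/L.
Required removal = 1 − 4.301/15.5 = 72.25 %.

72.2 %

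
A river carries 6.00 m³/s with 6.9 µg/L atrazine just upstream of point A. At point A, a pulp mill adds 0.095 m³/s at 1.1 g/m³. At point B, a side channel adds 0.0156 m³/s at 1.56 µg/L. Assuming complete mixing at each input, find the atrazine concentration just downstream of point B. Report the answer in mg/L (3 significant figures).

6.9 µg/L = 0.0069 mg/L.
After input A: C = (6·0.0069 + 0.095·1.1) / 6.095 = 0.02394 mg/L.
1.56 µg/L = 0.00156 mg/L.
After input B: C = (6.095·0.02394 + 0.0156·0.00156) / 6.111 = 0.02388 mg/L.

0.0239 mg/L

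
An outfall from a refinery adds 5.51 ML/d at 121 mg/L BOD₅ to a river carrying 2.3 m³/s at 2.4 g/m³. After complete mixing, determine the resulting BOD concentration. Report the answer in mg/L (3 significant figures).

5.60 mg/L

5.51 ML/d = 0.06377 m³/s.
By mass balance at complete mixing, C = (0.06377·121 + 2.3·2.4) / (0.06377 + 2.3) = 13.24/2.364 = 5.6 mg/L.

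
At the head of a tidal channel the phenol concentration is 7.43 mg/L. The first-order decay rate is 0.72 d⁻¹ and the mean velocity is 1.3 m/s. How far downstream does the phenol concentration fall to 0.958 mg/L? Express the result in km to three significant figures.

320 km

From C = C₀·e^(−kt), t = ln(C₀/C)/k = ln(7.43/0.958)/0.72 = 2.048/0.72 = 2.845 d.
Distance = v·t = 1.3 m/s × 2.458e+05 s = 3.196e+05 m = 319.6 km.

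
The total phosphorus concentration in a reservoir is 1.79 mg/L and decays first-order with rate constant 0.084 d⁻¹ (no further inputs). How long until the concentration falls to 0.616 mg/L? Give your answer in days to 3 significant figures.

t = ln(C₀/C)/k = ln(1.79/0.616)/0.084 = 1.067/0.084 = 12.7 d.

12.7 d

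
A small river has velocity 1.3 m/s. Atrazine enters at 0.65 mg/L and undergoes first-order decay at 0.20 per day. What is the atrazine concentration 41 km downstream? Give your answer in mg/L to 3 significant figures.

Travel time t = 41 km / 1.3 m/s = 4.1e+04/1.3 = 3.154e+04 s = 0.365 d.
First-order decay: C = 0.65·exp(−0.20·0.365) = 0.65·0.9296 = 0.6042 mg/L.

0.604 mg/L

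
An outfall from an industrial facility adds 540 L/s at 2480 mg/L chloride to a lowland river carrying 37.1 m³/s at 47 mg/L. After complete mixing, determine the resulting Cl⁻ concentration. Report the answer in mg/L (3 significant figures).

81.9 mg/L

540 L/s = 0.54 m³/s.
Conservation of mass across the mixing zone: C = (0.54·2480 + 37.1·47) / (0.54 + 37.1) = 3083/37.64 = 81.9 mg/L.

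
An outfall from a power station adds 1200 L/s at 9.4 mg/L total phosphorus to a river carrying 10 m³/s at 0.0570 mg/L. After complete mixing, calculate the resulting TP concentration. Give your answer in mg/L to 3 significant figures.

1.06 mg/L

1200 L/s = 1.2 m³/s.
Conservation of mass across the mixing zone: C = (1.2·9.4 + 10·0.057) / (1.2 + 10) = 11.85/11.2 = 1.058 mg/L.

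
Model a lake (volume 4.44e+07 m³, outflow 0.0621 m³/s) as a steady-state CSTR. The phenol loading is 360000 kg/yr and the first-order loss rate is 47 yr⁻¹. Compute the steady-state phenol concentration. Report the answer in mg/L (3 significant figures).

Outflow Q = 0.0621 m³/s × 3.156e+07 s/yr = 1.96e+06 m³/yr.
Steady-state CSTR mass balance: W = Q·C + k·V·C, so C = W/(Q + kV).
Q + kV = 1.96e+06 + 47·4.44e+07 = 2.089e+09 m³/yr.
C = 360000/2.089e+09 = 0.0001724 kg/m³ = 0.1724 mg/L.

0.172 mg/L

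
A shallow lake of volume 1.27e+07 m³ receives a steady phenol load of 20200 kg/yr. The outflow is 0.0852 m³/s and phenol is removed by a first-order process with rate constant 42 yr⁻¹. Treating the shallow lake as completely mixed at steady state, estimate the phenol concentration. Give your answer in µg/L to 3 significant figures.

Outflow Q = 0.0852 m³/s × 3.156e+07 s/yr = 2.689e+06 m³/yr.
Steady-state CSTR mass balance: W = Q·C + k·V·C, so C = W/(Q + kV).
Q + kV = 2.689e+06 + 42·1.27e+07 = 5.361e+08 m³/yr.
C = 20200/5.361e+08 = 3.768e-05 kg/m³ = 0.03768 mg/L = 37.68 µg/L.

37.7 µg/L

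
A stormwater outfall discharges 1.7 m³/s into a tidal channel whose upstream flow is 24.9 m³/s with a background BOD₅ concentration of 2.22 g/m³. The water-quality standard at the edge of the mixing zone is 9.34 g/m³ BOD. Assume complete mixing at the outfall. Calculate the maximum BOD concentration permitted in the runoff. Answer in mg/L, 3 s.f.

114 mg/L

Mass balance: 9.34·26.6 = 1.7·Cₑ + 24.9·2.22.
Cₑ = (248.4 − 55.28) / 1.7 = 113.6 mg/L.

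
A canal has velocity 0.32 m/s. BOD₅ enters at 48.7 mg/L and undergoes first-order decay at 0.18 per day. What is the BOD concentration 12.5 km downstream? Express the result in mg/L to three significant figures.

Travel time t = 12.5 km / 0.32 m/s = 1.25e+04/0.32 = 3.906e+04 s = 0.4521 d.
First-order decay: C = 48.7·exp(−0.18·0.4521) = 48.7·0.9218 = 44.89 mg/L.

44.9 mg/L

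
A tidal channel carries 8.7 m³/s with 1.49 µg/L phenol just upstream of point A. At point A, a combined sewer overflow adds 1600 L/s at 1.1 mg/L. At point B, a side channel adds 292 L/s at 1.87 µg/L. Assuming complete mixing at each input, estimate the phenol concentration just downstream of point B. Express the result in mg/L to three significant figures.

0.167 mg/L

1.49 µg/L = 0.00149 mg/L.
1600 L/s = 1.6 m³/s.
After input A: C = (8.7·0.00149 + 1.6·1.1) / 10.3 = 0.1721 mg/L.
292 L/s = 0.292 m³/s.
1.87 µg/L = 0.00187 mg/L.
After input B: C = (10.3·0.1721 + 0.292·0.00187) / 10.59 = 0.1674 mg/L.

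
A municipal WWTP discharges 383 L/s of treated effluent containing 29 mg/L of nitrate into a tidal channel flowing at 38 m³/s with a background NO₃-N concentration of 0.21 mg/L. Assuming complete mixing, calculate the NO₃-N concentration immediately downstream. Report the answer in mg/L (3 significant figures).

0.497 mg/L

383 L/s = 0.383 m³/s.
Conservation of mass across the mixing zone: C = (0.383·29 + 38·0.21) / (0.383 + 38) = 19.09/38.38 = 0.4973 mg/L.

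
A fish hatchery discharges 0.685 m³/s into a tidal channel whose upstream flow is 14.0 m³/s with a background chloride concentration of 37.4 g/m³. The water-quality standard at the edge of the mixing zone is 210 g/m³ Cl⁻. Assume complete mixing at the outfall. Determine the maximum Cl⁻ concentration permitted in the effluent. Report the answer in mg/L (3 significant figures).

3740 mg/L

Mass balance: 210·14.69 = 0.685·Cₑ + 14·37.4.
Cₑ = (3084 − 523.6) / 0.685 = 3738 mg/L.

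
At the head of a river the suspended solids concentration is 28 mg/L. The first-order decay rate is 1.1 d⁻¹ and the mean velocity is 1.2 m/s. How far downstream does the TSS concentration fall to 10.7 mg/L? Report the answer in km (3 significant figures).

From C = C₀·e^(−kt), t = ln(C₀/C)/k = ln(28/10.7)/1.1 = 0.962/1.1 = 0.8745 d.
Distance = v·t = 1.2 m/s × 7.556e+04 s = 9.067e+04 m = 90.67 km.

90.7 km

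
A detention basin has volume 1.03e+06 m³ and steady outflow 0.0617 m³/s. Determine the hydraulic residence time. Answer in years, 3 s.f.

Q = 0.0617 m³/s × 3.156e+07 s/yr = 1.947e+06 m³/yr.
Hydraulic residence time τ = V/Q = 1.03e+06/1.947e+06 = 0.529 yr.

0.529 yr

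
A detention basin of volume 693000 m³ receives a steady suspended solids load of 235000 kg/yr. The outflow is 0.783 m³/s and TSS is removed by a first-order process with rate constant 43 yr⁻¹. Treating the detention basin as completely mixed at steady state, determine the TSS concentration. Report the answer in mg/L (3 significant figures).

Outflow Q = 0.783 m³/s × 3.156e+07 s/yr = 2.471e+07 m³/yr.
Steady-state CSTR mass balance: W = Q·C + k·V·C, so C = W/(Q + kV).
Q + kV = 2.471e+07 + 43·693000 = 5.451e+07 m³/yr.
C = 235000/5.451e+07 = 0.004311 kg/m³ = 4.311 mg/L.

4.31 mg/L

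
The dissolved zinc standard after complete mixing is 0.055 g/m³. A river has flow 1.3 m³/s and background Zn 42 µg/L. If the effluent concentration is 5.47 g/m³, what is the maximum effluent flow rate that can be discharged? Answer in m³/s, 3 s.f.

42 µg/L = 0.042 mg/L.
Mass balance at complete mixing: C_std·(Q_w + Q_r) = Q_w·C_e + Q_r·C_b.
Rearranging, Q_w = Q_r·(C_std − C_b)/(C_e − C_std) = 1.3·(0.055 − 0.042) / (5.47 − 0.055) = 0.003121 m³/s.

0.00312 m³/s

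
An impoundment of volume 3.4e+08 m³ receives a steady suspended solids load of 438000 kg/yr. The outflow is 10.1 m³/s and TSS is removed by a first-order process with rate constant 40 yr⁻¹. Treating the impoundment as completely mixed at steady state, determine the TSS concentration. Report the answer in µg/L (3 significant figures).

31.5 µg/L

Outflow Q = 10.1 m³/s × 3.156e+07 s/yr = 3.187e+08 m³/yr.
Steady-state CSTR mass balance: W = Q·C + k·V·C, so C = W/(Q + kV).
Q + kV = 3.187e+08 + 40·3.4e+08 = 1.392e+10 m³/yr.
C = 438000/1.392e+10 = 3.147e-05 kg/m³ = 0.03147 mg/L = 31.47 µg/L.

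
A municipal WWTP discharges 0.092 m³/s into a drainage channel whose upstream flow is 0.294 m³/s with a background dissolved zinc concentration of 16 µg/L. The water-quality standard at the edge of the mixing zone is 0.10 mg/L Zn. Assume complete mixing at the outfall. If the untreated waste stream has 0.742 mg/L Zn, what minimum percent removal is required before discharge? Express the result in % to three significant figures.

16 µg/L = 0.016 mg/L.
Mass balance: 0.1·0.386 = 0.092·Cₑ + 0.294·0.016.
Cₑ = (0.0386 − 0.004704) / 0.092 = 0.3684 mg/L.
Required removal = 1 − 0.3684/0.742 = 50.35 %.

50.3 %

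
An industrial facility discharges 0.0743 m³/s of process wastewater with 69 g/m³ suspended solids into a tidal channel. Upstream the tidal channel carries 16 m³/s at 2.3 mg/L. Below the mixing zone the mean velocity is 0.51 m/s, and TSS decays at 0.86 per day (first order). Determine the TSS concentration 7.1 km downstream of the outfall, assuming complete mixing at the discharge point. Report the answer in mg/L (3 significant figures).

After complete mixing, C₀ = (0.0743·69 + 16·2.3) / 16.07 = 2.608 mg/L.
Travel time t = 7100 m / 0.51 m/s = 1.392e+04 s = 0.1611 d.
C = 2.608·exp(−0.86·0.1611) = 2.608·0.8706 = 2.271 mg/L.

2.27 mg/L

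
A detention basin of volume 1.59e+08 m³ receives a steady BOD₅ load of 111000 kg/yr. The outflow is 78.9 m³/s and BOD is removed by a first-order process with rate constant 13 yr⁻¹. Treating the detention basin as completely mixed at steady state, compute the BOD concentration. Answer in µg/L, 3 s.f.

24.4 µg/L

Outflow Q = 78.9 m³/s × 3.156e+07 s/yr = 2.49e+09 m³/yr.
Steady-state CSTR mass balance: W = Q·C + k·V·C, so C = W/(Q + kV).
Q + kV = 2.49e+09 + 13·1.59e+08 = 4.557e+09 m³/yr.
C = 111000/4.557e+09 = 2.436e-05 kg/m³ = 0.02436 mg/L = 24.36 µg/L.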